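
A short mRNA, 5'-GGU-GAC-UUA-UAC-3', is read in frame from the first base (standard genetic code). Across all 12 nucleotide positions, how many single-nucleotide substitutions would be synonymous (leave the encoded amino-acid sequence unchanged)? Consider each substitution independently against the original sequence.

7

Codon 1 (GGU, Gly): 3 synonymous substitutions.
Codon 2 (GAC, Asp): 1 synonymous substitution.
Codon 3 (UUA, Leu): 2 synonymous substitutions.
Codon 4 (UAC, Tyr): 1 synonymous substitution.
Total: 3 + 1 + 2 + 1 = 7.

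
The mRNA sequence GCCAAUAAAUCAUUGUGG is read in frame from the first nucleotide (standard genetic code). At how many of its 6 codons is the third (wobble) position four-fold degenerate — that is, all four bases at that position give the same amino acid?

Codon 1 GCC (Ala): third position 4-fold.
Codon 2 AAU (Asn): third position 2-fold.
Codon 3 AAA (Lys): third position 2-fold.
Codon 4 UCA (Ser): third position 4-fold.
Codon 5 UUG (Leu): third position 2-fold.
Codon 6 UGG (Trp): third position 1-fold.
Four-fold degenerate third positions: 2.

2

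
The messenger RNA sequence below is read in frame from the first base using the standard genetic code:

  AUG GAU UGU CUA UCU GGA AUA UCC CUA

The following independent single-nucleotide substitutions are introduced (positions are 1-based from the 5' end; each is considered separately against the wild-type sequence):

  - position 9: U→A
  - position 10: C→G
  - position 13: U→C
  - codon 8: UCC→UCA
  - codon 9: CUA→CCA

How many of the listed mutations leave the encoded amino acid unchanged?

1

Codon 3: UGU (Cys) → UGA (Stop) — nonsense.
Codon 4: CUA (Leu) → GUA (Val) — missense.
Codon 5: UCU (Ser) → CCU (Pro) — missense.
Codon 8: UCC (Ser) → UCA (Ser) — synonymous.
Codon 9: CUA (Leu) → CCA (Pro) — missense.
Synonymous: 1 of 5.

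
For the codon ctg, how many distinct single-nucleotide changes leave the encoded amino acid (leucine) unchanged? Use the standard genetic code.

4

Position 1: TTG → 1 synonymous.
Position 2: none → 0 synonymous.
Position 3: CTT, CTC, CTA → 3 synonymous.
Total: 1 + 0 + 3 = 4.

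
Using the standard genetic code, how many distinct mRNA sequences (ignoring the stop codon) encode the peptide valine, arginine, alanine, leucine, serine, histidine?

6912

Val: 4 codons.
Arg: 6 codons.
Ala: 4 codons.
Leu: 6 codons.
Ser: 6 codons.
His: 2 codons.
4 × 6 × 4 × 6 × 6 × 2 = 6912.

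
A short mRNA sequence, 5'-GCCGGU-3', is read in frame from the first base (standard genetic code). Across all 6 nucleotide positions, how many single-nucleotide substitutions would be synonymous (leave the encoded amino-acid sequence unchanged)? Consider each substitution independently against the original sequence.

Codon 1 (GCC, Ala): 3 synonymous substitutions.
Codon 2 (GGU, Gly): 3 synonymous substitutions.
Total: 3 + 3 = 6.

6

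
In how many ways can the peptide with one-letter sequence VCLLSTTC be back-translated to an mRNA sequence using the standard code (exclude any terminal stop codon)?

55296

Val: 4 codons.
Cys: 2 codons.
Leu: 6 codons.
Leu: 6 codons.
Ser: 6 codons.
Thr: 4 codons.
Thr: 4 codons.
Cys: 2 codons.
4 × 2 × 6 × 6 × 6 × 4 × 4 × 2 = 55296.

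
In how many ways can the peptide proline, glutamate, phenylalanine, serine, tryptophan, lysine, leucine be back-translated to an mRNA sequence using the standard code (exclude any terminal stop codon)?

Pro: 4 codons.
Glu: 2 codons.
Phe: 2 codons.
Ser: 6 codons.
Trp: 1 codon.
Lys: 2 codons.
Leu: 6 codons.
4 × 2 × 2 × 6 × 1 × 2 × 6 = 1152.

1152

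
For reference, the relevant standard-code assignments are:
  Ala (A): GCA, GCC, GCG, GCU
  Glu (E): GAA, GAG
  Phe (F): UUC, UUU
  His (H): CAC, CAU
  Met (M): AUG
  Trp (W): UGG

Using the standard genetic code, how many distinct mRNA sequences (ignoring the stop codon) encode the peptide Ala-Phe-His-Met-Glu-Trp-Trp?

Ala: 4 codons.
Phe: 2 codons.
His: 2 codons.
Met: 1 codon.
Glu: 2 codons.
Trp: 1 codon.
Trp: 1 codon.
4 × 2 × 2 × 1 × 2 × 1 × 1 = 32.

32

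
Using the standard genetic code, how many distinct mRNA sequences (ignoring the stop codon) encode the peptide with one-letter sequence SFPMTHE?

768

Ser: 6 codons.
Phe: 2 codons.
Pro: 4 codons.
Met: 1 codon.
Thr: 4 codons.
His: 2 codons.
Glu: 2 codons.
6 × 2 × 4 × 1 × 4 × 2 × 2 = 768.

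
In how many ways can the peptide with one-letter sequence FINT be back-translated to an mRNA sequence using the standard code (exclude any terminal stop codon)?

48

Phe: 2 codons.
Ile: 3 codons.
Asn: 2 codons.
Thr: 4 codons.
2 × 3 × 2 × 4 = 48.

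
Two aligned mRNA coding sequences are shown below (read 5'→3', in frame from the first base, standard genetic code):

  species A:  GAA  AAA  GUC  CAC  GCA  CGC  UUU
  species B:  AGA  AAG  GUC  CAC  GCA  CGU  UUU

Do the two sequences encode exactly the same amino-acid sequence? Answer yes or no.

no

Codon 1: GAA Glu / AGA Arg — nonsynonymous.
Codon 2: AAA Lys / AAG Lys — synonymous.
Codon 3: GUC Val / GUC Val — identical.
Codon 4: CAC His / CAC His — identical.
Codon 5: GCA Ala / GCA Ala — identical.
Codon 6: CGC Arg / CGU Arg — synonymous.
Codon 7: UUU Phe / UUU Phe — identical.
Nonsynonymous differences: 1 → different protein.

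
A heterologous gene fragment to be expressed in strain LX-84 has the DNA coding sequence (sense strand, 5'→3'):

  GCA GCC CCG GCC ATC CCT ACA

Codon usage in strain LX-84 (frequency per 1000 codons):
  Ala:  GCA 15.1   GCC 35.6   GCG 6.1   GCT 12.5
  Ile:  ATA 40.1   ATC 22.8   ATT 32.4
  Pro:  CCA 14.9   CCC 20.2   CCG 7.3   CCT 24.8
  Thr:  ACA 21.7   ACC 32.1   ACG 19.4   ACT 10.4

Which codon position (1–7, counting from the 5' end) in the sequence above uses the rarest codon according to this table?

3

Codon 1 GCA (Ala): 15.1 per 1000.
Codon 2 GCC (Ala): 35.6 per 1000.
Codon 3 CCG (Pro): 7.3 per 1000.
Codon 4 GCC (Ala): 35.6 per 1000.
Codon 5 ATC (Ile): 22.8 per 1000.
Codon 6 CCT (Pro): 24.8 per 1000.
Codon 7 ACA (Thr): 21.7 per 1000.
Lowest frequency is 7.3 at codon 3.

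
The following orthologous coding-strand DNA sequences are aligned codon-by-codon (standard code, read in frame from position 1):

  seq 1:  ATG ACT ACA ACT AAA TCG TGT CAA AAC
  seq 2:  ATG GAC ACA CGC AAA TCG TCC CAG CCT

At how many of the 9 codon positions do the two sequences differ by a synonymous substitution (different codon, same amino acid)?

Codon 1: ATG Met / ATG Met — identical.
Codon 2: ACT Thr / GAC Asp — nonsynonymous.
Codon 3: ACA Thr / ACA Thr — identical.
Codon 4: ACT Thr / CGC Arg — nonsynonymous.
Codon 5: AAA Lys / AAA Lys — identical.
Codon 6: TCG Ser / TCG Ser — identical.
Codon 7: TGT Cys / TCC Ser — nonsynonymous.
Codon 8: CAA Gln / CAG Gln — synonymous.
Codon 9: AAC Asn / CCT Pro — nonsynonymous.
Synonymous differences: 1.

1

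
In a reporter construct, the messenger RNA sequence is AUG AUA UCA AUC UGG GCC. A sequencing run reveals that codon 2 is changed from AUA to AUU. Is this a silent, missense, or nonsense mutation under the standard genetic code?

Position 6 falls in codon 2: AUA → Ile.
After the substitution the codon is AUU → Ile.
Both encode Ile, so the change is synonymous.

silent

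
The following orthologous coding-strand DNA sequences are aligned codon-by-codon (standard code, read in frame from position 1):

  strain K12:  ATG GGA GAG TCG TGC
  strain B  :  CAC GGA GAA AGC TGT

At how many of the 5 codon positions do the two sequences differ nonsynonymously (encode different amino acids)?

Codon 1: ATG Met / CAC His — nonsynonymous.
Codon 2: GGA Gly / GGA Gly — identical.
Codon 3: GAG Glu / GAA Glu — synonymous.
Codon 4: TCG Ser / AGC Ser — synonymous.
Codon 5: TGC Cys / TGT Cys — synonymous.
Nonsynonymous differences: 1.

1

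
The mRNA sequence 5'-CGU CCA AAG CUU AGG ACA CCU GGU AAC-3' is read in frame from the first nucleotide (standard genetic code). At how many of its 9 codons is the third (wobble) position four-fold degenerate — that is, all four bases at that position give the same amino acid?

6

Codon 1 CGU (Arg): third position 4-fold.
Codon 2 CCA (Pro): third position 4-fold.
Codon 3 AAG (Lys): third position 2-fold.
Codon 4 CUU (Leu): third position 4-fold.
Codon 5 AGG (Arg): third position 2-fold.
Codon 6 ACA (Thr): third position 4-fold.
Codon 7 CCU (Pro): third position 4-fold.
Codon 8 GGU (Gly): third position 4-fold.
Codon 9 AAC (Asn): third position 2-fold.
Four-fold degenerate third positions: 6.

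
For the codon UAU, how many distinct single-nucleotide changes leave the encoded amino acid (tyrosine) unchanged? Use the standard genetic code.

1

Position 1: none → 0 synonymous.
Position 2: none → 0 synonymous.
Position 3: UAC → 1 synonymous.
Total: 0 + 0 + 1 = 1.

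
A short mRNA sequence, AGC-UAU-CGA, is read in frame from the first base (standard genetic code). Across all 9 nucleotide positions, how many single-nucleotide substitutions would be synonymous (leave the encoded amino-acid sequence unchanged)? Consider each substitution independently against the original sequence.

Codon 1 (AGC, Ser): 1 synonymous substitution.
Codon 2 (UAU, Tyr): 1 synonymous substitution.
Codon 3 (CGA, Arg): 4 synonymous substitutions.
Total: 1 + 1 + 4 = 6.

6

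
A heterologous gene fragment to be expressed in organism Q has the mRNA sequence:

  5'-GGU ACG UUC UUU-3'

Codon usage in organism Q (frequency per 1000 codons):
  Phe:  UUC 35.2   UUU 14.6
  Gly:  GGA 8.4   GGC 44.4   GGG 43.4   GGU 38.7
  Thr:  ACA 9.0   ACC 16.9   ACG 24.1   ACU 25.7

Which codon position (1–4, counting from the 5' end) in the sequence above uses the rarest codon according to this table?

Codon 1 GGU (Gly): 38.7 per 1000.
Codon 2 ACG (Thr): 24.1 per 1000.
Codon 3 UUC (Phe): 35.2 per 1000.
Codon 4 UUU (Phe): 14.6 per 1000.
Lowest frequency is 14.6 at codon 4.

4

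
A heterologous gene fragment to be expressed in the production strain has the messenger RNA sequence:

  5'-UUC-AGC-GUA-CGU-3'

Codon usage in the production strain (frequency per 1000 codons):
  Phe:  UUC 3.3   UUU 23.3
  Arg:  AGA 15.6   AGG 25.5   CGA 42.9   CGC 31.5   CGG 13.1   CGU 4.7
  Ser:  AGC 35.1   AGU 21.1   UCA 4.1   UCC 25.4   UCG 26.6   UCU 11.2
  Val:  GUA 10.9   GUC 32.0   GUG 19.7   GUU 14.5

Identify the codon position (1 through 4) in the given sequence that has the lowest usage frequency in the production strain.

Codon 1 UUC (Phe): 3.3 per 1000.
Codon 2 AGC (Ser): 35.1 per 1000.
Codon 3 GUA (Val): 10.9 per 1000.
Codon 4 CGU (Arg): 4.7 per 1000.
Lowest frequency is 3.3 at codon 1.

1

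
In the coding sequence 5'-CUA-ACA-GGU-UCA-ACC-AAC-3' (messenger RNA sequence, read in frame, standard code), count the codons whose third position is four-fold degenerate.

5

Codon 1 CUA (Leu): third position 4-fold.
Codon 2 ACA (Thr): third position 4-fold.
Codon 3 GGU (Gly): third position 4-fold.
Codon 4 UCA (Ser): third position 4-fold.
Codon 5 ACC (Thr): third position 4-fold.
Codon 6 AAC (Asn): third position 2-fold.
Four-fold degenerate third positions: 5.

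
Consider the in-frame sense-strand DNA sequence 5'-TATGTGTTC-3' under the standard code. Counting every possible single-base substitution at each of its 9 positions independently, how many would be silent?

Codon 1 (TAT, Tyr): 1 synonymous substitution.
Codon 2 (GTG, Val): 3 synonymous substitutions.
Codon 3 (TTC, Phe): 1 synonymous substitution.
Total: 1 + 3 + 1 = 5.

5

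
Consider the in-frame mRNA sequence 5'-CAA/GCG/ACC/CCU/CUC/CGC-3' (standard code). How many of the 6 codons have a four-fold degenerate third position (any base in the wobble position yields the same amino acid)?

Codon 1 CAA (Gln): third position 2-fold.
Codon 2 GCG (Ala): third position 4-fold.
Codon 3 ACC (Thr): third position 4-fold.
Codon 4 CCU (Pro): third position 4-fold.
Codon 5 CUC (Leu): third position 4-fold.
Codon 6 CGC (Arg): third position 4-fold.
Four-fold degenerate third positions: 5.

5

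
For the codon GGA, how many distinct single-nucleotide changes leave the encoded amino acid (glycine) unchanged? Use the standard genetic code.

3

Position 1: none → 0 synonymous.
Position 2: none → 0 synonymous.
Position 3: GGT, GGC, GGG → 3 synonymous.
Total: 0 + 0 + 3 = 3.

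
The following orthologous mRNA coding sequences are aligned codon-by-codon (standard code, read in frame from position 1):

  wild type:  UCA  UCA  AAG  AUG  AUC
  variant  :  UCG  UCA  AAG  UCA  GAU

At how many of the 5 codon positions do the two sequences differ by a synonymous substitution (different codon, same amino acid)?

1

Codon 1: UCA Ser / UCG Ser — synonymous.
Codon 2: UCA Ser / UCA Ser — identical.
Codon 3: AAG Lys / AAG Lys — identical.
Codon 4: AUG Met / UCA Ser — nonsynonymous.
Codon 5: AUC Ile / GAU Asp — nonsynonymous.
Synonymous differences: 1.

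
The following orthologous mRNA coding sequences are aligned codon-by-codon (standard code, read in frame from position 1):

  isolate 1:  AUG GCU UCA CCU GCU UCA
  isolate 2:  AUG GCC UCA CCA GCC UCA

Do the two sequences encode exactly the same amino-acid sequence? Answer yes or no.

Codon 1: AUG Met / AUG Met — identical.
Codon 2: GCU Ala / GCC Ala — synonymous.
Codon 3: UCA Ser / UCA Ser — identical.
Codon 4: CCU Pro / CCA Pro — synonymous.
Codon 5: GCU Ala / GCC Ala — synonymous.
Codon 6: UCA Ser / UCA Ser — identical.
Nonsynonymous differences: 0 → same protein.

yes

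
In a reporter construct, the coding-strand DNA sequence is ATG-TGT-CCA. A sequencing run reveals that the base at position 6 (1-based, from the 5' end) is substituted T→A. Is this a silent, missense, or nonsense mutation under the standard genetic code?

Position 6 falls in codon 2: TGT → Cys.
After the substitution the codon is TGA → Stop.
The new codon is a stop codon, so this is a nonsense mutation.

nonsense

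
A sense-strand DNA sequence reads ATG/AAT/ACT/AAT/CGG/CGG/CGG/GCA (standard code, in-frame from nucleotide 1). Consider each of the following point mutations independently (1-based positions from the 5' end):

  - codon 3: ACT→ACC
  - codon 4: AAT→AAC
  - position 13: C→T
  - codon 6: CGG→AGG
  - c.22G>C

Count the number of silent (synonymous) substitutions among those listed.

3

Codon 3: ACT (Thr) → ACC (Thr) — synonymous.
Codon 4: AAT (Asn) → AAC (Asn) — synonymous.
Codon 5: CGG (Arg) → TGG (Trp) — missense.
Codon 6: CGG (Arg) → AGG (Arg) — synonymous.
Codon 8: GCA (Ala) → CCA (Pro) — missense.
Synonymous: 3 of 5.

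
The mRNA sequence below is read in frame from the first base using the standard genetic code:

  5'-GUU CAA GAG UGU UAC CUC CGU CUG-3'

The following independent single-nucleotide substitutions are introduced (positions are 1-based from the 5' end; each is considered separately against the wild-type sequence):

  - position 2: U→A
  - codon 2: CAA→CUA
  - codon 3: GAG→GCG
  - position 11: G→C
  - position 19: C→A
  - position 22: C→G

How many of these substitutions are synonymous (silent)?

0

Codon 1: GUU (Val) → GAU (Asp) — missense.
Codon 2: CAA (Gln) → CUA (Leu) — missense.
Codon 3: GAG (Glu) → GCG (Ala) — missense.
Codon 4: UGU (Cys) → UCU (Ser) — missense.
Codon 7: CGU (Arg) → AGU (Ser) — missense.
Codon 8: CUG (Leu) → GUG (Val) — missense.
Synonymous: 0 of 6.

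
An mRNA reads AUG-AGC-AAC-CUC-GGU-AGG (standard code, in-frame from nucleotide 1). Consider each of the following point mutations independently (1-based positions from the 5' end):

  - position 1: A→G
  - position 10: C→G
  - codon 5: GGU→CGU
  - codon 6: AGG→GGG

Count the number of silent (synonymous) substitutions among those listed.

0

Codon 1: AUG (Met) → GUG (Val) — missense.
Codon 4: CUC (Leu) → GUC (Val) — missense.
Codon 5: GGU (Gly) → CGU (Arg) — missense.
Codon 6: AGG (Arg) → GGG (Gly) — missense.
Synonymous: 0 of 4.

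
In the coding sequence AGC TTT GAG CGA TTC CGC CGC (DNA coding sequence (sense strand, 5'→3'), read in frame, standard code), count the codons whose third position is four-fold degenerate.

3

Codon 1 AGC (Ser): third position 2-fold.
Codon 2 TTT (Phe): third position 2-fold.
Codon 3 GAG (Glu): third position 2-fold.
Codon 4 CGA (Arg): third position 4-fold.
Codon 5 TTC (Phe): third position 2-fold.
Codon 6 CGC (Arg): third position 4-fold.
Codon 7 CGC (Arg): third position 4-fold.
Four-fold degenerate third positions: 3.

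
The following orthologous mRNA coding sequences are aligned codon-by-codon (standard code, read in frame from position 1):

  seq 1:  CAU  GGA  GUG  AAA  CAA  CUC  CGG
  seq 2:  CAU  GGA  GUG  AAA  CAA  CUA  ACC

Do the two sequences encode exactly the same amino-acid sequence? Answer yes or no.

no

Codon 1: CAU His / CAU His — identical.
Codon 2: GGA Gly / GGA Gly — identical.
Codon 3: GUG Val / GUG Val — identical.
Codon 4: AAA Lys / AAA Lys — identical.
Codon 5: CAA Gln / CAA Gln — identical.
Codon 6: CUC Leu / CUA Leu — synonymous.
Codon 7: CGG Arg / ACC Thr — nonsynonymous.
Nonsynonymous differences: 1 → different protein.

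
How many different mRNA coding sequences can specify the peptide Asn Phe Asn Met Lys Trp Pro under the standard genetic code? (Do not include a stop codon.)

64

Asn: 2 codons.
Phe: 2 codons.
Asn: 2 codons.
Met: 1 codon.
Lys: 2 codons.
Trp: 1 codon.
Pro: 4 codons.
2 × 2 × 2 × 1 × 2 × 1 × 4 = 64.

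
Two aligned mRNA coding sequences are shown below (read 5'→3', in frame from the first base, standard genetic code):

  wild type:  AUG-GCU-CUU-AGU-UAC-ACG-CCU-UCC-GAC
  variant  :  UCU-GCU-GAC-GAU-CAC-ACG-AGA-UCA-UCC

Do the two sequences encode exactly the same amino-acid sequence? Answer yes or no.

Codon 1: AUG Met / UCU Ser — nonsynonymous.
Codon 2: GCU Ala / GCU Ala — identical.
Codon 3: CUU Leu / GAC Asp — nonsynonymous.
Codon 4: AGU Ser / GAU Asp — nonsynonymous.
Codon 5: UAC Tyr / CAC His — nonsynonymous.
Codon 6: ACG Thr / ACG Thr — identical.
Codon 7: CCU Pro / AGA Arg — nonsynonymous.
Codon 8: UCC Ser / UCA Ser — synonymous.
Codon 9: GAC Asp / UCC Ser — nonsynonymous.
Nonsynonymous differences: 6 → different protein.

no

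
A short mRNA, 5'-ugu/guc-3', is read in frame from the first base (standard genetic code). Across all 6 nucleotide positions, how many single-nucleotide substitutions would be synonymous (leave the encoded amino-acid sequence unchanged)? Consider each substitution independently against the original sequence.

4

Codon 1 (UGU, Cys): 1 synonymous substitution.
Codon 2 (GUC, Val): 3 synonymous substitutions.
Total: 1 + 3 = 4.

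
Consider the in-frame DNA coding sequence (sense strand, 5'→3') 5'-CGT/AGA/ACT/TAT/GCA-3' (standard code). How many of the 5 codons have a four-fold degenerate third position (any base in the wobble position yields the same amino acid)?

Codon 1 CGT (Arg): third position 4-fold.
Codon 2 AGA (Arg): third position 2-fold.
Codon 3 ACT (Thr): third position 4-fold.
Codon 4 TAT (Tyr): third position 2-fold.
Codon 5 GCA (Ala): third position 4-fold.
Four-fold degenerate third positions: 3.

3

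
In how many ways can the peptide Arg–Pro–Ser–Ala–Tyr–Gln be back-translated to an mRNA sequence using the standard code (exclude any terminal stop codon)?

Arg: 6 codons.
Pro: 4 codons.
Ser: 6 codons.
Ala: 4 codons.
Tyr: 2 codons.
Gln: 2 codons.
6 × 4 × 6 × 4 × 2 × 2 = 2304.

2304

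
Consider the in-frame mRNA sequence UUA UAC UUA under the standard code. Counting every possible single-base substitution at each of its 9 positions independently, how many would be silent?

5

Codon 1 (UUA, Leu): 2 synonymous substitutions.
Codon 2 (UAC, Tyr): 1 synonymous substitution.
Codon 3 (UUA, Leu): 2 synonymous substitutions.
Total: 2 + 1 + 2 = 5.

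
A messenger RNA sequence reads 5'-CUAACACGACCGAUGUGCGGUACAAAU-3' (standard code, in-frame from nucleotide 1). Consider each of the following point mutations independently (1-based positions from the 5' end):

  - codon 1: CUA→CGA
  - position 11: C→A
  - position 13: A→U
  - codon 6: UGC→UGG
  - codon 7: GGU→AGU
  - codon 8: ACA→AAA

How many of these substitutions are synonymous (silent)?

0

Codon 1: CUA (Leu) → CGA (Arg) — missense.
Codon 4: CCG (Pro) → CAG (Gln) — missense.
Codon 5: AUG (Met) → UUG (Leu) — missense.
Codon 6: UGC (Cys) → UGG (Trp) — missense.
Codon 7: GGU (Gly) → AGU (Ser) — missense.
Codon 8: ACA (Thr) → AAA (Lys) — missense.
Synonymous: 0 of 6.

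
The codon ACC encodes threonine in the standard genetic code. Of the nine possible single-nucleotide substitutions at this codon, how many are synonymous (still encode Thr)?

3

Position 1: none → 0 synonymous.
Position 2: none → 0 synonymous.
Position 3: ACU, ACA, ACG → 3 synonymous.
Total: 0 + 0 + 3 = 3.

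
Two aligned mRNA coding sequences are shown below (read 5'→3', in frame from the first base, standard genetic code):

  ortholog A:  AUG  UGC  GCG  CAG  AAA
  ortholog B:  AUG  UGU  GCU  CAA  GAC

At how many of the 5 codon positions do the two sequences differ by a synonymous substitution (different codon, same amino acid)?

Codon 1: AUG Met / AUG Met — identical.
Codon 2: UGC Cys / UGU Cys — synonymous.
Codon 3: GCG Ala / GCU Ala — synonymous.
Codon 4: CAG Gln / CAA Gln — synonymous.
Codon 5: AAA Lys / GAC Asp — nonsynonymous.
Synonymous differences: 3.

3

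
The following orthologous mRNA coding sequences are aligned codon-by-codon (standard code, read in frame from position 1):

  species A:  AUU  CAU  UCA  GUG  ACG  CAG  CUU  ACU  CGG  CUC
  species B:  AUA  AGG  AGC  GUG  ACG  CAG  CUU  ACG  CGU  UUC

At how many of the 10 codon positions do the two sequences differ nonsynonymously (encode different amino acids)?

2

Codon 1: AUU Ile / AUA Ile — synonymous.
Codon 2: CAU His / AGG Arg — nonsynonymous.
Codon 3: UCA Ser / AGC Ser — synonymous.
Codon 4: GUG Val / GUG Val — identical.
Codon 5: ACG Thr / ACG Thr — identical.
Codon 6: CAG Gln / CAG Gln — identical.
Codon 7: CUU Leu / CUU Leu — identical.
Codon 8: ACU Thr / ACG Thr — synonymous.
Codon 9: CGG Arg / CGU Arg — synonymous.
Codon 10: CUC Leu / UUC Phe — nonsynonymous.
Nonsynonymous differences: 2.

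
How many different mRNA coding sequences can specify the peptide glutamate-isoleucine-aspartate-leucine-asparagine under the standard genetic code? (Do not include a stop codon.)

144

Glu: 2 codons.
Ile: 3 codons.
Asp: 2 codons.
Leu: 6 codons.
Asn: 2 codons.
2 × 3 × 2 × 6 × 2 = 144.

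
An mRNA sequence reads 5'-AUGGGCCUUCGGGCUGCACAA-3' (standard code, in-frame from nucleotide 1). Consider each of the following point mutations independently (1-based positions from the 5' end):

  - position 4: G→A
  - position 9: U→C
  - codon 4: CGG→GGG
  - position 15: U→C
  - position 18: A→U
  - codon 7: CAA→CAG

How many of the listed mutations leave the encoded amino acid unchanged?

Codon 2: GGC (Gly) → AGC (Ser) — missense.
Codon 3: CUU (Leu) → CUC (Leu) — synonymous.
Codon 4: CGG (Arg) → GGG (Gly) — missense.
Codon 5: GCU (Ala) → GCC (Ala) — synonymous.
Codon 6: GCA (Ala) → GCU (Ala) — synonymous.
Codon 7: CAA (Gln) → CAG (Gln) — synonymous.
Synonymous: 4 of 6.

4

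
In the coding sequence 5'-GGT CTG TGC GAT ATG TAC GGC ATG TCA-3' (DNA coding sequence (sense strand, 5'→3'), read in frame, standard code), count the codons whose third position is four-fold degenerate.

Codon 1 GGT (Gly): third position 4-fold.
Codon 2 CTG (Leu): third position 4-fold.
Codon 3 TGC (Cys): third position 2-fold.
Codon 4 GAT (Asp): third position 2-fold.
Codon 5 ATG (Met): third position 1-fold.
Codon 6 TAC (Tyr): third position 2-fold.
Codon 7 GGC (Gly): third position 4-fold.
Codon 8 ATG (Met): third position 1-fold.
Codon 9 TCA (Ser): third position 4-fold.
Four-fold degenerate third positions: 4.

4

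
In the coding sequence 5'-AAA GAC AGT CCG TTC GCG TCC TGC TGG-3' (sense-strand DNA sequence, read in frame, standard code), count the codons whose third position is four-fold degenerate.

3

Codon 1 AAA (Lys): third position 2-fold.
Codon 2 GAC (Asp): third position 2-fold.
Codon 3 AGT (Ser): third position 2-fold.
Codon 4 CCG (Pro): third position 4-fold.
Codon 5 TTC (Phe): third position 2-fold.
Codon 6 GCG (Ala): third position 4-fold.
Codon 7 TCC (Ser): third position 4-fold.
Codon 8 TGC (Cys): third position 2-fold.
Codon 9 TGG (Trp): third position 1-fold.
Four-fold degenerate third positions: 3.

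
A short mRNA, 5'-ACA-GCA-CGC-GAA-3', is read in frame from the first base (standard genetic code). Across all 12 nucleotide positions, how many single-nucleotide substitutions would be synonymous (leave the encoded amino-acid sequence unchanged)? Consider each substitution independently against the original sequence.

Codon 1 (ACA, Thr): 3 synonymous substitutions.
Codon 2 (GCA, Ala): 3 synonymous substitutions.
Codon 3 (CGC, Arg): 3 synonymous substitutions.
Codon 4 (GAA, Glu): 1 synonymous substitution.
Total: 3 + 3 + 3 + 1 = 10.

10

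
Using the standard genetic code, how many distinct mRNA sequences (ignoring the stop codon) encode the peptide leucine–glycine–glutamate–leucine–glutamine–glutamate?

Leu: 6 codons.
Gly: 4 codons.
Glu: 2 codons.
Leu: 6 codons.
Gln: 2 codons.
Glu: 2 codons.
6 × 4 × 2 × 6 × 2 × 2 = 1152.

1152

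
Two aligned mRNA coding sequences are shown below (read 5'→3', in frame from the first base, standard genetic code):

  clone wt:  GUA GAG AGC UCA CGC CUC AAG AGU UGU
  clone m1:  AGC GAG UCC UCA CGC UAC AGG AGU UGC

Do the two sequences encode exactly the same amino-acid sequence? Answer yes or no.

no

Codon 1: GUA Val / AGC Ser — nonsynonymous.
Codon 2: GAG Glu / GAG Glu — identical.
Codon 3: AGC Ser / UCC Ser — synonymous.
Codon 4: UCA Ser / UCA Ser — identical.
Codon 5: CGC Arg / CGC Arg — identical.
Codon 6: CUC Leu / UAC Tyr — nonsynonymous.
Codon 7: AAG Lys / AGG Arg — nonsynonymous.
Codon 8: AGU Ser / AGU Ser — identical.
Codon 9: UGU Cys / UGC Cys — synonymous.
Nonsynonymous differences: 3 → different protein.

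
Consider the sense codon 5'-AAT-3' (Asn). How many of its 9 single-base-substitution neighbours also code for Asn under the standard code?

Position 1: none → 0 synonymous.
Position 2: none → 0 synonymous.
Position 3: AAC → 1 synonymous.
Total: 0 + 0 + 1 = 1.

1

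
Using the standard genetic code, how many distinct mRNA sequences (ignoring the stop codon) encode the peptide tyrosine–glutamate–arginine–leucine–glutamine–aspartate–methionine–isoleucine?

1728

Tyr: 2 codons.
Glu: 2 codons.
Arg: 6 codons.
Leu: 6 codons.
Gln: 2 codons.
Asp: 2 codons.
Met: 1 codon.
Ile: 3 codons.
2 × 2 × 6 × 6 × 2 × 2 × 1 × 3 = 1728.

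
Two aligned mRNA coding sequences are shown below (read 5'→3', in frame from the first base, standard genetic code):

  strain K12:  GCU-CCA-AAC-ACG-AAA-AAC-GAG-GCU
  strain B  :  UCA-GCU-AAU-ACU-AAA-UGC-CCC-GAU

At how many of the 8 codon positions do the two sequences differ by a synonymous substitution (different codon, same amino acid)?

2

Codon 1: GCU Ala / UCA Ser — nonsynonymous.
Codon 2: CCA Pro / GCU Ala — nonsynonymous.
Codon 3: AAC Asn / AAU Asn — synonymous.
Codon 4: ACG Thr / ACU Thr — synonymous.
Codon 5: AAA Lys / AAA Lys — identical.
Codon 6: AAC Asn / UGC Cys — nonsynonymous.
Codon 7: GAG Glu / CCC Pro — nonsynonymous.
Codon 8: GCU Ala / GAU Asp — nonsynonymous.
Synonymous differences: 2.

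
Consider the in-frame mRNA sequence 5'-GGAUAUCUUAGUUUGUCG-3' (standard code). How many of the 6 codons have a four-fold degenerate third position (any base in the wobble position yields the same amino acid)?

3

Codon 1 GGA (Gly): third position 4-fold.
Codon 2 UAU (Tyr): third position 2-fold.
Codon 3 CUU (Leu): third position 4-fold.
Codon 4 AGU (Ser): third position 2-fold.
Codon 5 UUG (Leu): third position 2-fold.
Codon 6 UCG (Ser): third position 4-fold.
Four-fold degenerate third positions: 3.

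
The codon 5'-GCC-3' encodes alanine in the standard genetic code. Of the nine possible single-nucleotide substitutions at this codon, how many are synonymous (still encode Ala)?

3

Position 1: none → 0 synonymous.
Position 2: none → 0 synonymous.
Position 3: GCT, GCA, GCG → 3 synonymous.
Total: 0 + 0 + 3 = 3.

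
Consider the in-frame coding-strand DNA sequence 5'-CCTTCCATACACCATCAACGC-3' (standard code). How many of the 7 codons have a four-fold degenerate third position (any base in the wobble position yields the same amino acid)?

3

Codon 1 CCT (Pro): third position 4-fold.
Codon 2 TCC (Ser): third position 4-fold.
Codon 3 ATA (Ile): third position 3-fold.
Codon 4 CAC (His): third position 2-fold.
Codon 5 CAT (His): third position 2-fold.
Codon 6 CAA (Gln): third position 2-fold.
Codon 7 CGC (Arg): third position 4-fold.
Four-fold degenerate third positions: 3.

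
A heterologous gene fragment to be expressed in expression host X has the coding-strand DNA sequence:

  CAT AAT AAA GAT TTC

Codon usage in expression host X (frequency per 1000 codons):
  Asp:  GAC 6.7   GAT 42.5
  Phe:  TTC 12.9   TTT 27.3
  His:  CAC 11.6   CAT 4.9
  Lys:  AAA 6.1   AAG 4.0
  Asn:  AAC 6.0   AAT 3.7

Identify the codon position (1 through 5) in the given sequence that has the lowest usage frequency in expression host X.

Codon 1 CAT (His): 4.9 per 1000.
Codon 2 AAT (Asn): 3.7 per 1000.
Codon 3 AAA (Lys): 6.1 per 1000.
Codon 4 GAT (Asp): 42.5 per 1000.
Codon 5 TTC (Phe): 12.9 per 1000.
Lowest frequency is 3.7 at codon 2.

2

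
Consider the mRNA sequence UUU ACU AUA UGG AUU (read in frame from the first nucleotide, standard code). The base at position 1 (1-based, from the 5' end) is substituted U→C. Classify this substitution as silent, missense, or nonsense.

Position 1 falls in codon 1: UUU → Phe.
After the substitution the codon is CUU → Leu.
Phe ≠ Leu, so this is a missense mutation.

missense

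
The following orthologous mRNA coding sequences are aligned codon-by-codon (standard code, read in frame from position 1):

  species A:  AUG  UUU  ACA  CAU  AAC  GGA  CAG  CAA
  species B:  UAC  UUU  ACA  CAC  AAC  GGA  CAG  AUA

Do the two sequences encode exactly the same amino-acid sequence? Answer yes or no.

Codon 1: AUG Met / UAC Tyr — nonsynonymous.
Codon 2: UUU Phe / UUU Phe — identical.
Codon 3: ACA Thr / ACA Thr — identical.
Codon 4: CAU His / CAC His — synonymous.
Codon 5: AAC Asn / AAC Asn — identical.
Codon 6: GGA Gly / GGA Gly — identical.
Codon 7: CAG Gln / CAG Gln — identical.
Codon 8: CAA Gln / AUA Ile — nonsynonymous.
Nonsynonymous differences: 2 → different protein.

no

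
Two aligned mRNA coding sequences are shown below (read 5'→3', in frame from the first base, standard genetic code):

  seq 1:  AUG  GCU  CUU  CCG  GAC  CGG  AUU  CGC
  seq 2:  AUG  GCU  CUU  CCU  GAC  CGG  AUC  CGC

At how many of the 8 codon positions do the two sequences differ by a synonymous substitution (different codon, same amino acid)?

Codon 1: AUG Met / AUG Met — identical.
Codon 2: GCU Ala / GCU Ala — identical.
Codon 3: CUU Leu / CUU Leu — identical.
Codon 4: CCG Pro / CCU Pro — synonymous.
Codon 5: GAC Asp / GAC Asp — identical.
Codon 6: CGG Arg / CGG Arg — identical.
Codon 7: AUU Ile / AUC Ile — synonymous.
Codon 8: CGC Arg / CGC Arg — identical.
Synonymous differences: 2.

2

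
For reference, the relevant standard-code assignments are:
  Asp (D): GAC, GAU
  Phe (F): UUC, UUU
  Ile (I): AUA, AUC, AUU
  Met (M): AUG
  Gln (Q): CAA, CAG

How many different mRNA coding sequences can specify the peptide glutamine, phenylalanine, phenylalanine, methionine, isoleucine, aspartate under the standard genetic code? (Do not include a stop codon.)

Gln: 2 codons.
Phe: 2 codons.
Phe: 2 codons.
Met: 1 codon.
Ile: 3 codons.
Asp: 2 codons.
2 × 2 × 2 × 1 × 3 × 2 = 48.

48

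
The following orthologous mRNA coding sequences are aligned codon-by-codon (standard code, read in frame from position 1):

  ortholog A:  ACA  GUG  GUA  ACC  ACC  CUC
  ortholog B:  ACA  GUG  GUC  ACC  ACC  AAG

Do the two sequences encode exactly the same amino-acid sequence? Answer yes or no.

Codon 1: ACA Thr / ACA Thr — identical.
Codon 2: GUG Val / GUG Val — identical.
Codon 3: GUA Val / GUC Val — synonymous.
Codon 4: ACC Thr / ACC Thr — identical.
Codon 5: ACC Thr / ACC Thr — identical.
Codon 6: CUC Leu / AAG Lys — nonsynonymous.
Nonsynonymous differences: 1 → different protein.

no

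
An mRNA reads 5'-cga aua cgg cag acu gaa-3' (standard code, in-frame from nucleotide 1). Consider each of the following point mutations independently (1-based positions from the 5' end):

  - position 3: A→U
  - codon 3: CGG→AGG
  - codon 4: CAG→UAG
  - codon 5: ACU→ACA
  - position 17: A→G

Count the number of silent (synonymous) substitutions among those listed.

3

Codon 1: CGA (Arg) → CGU (Arg) — synonymous.
Codon 3: CGG (Arg) → AGG (Arg) — synonymous.
Codon 4: CAG (Gln) → UAG (Stop) — nonsense.
Codon 5: ACU (Thr) → ACA (Thr) — synonymous.
Codon 6: GAA (Glu) → GGA (Gly) — missense.
Synonymous: 3 of 5.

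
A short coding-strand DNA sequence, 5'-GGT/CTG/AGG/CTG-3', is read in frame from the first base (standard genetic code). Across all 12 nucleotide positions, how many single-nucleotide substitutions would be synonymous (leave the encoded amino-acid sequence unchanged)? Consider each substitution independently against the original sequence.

Codon 1 (GGT, Gly): 3 synonymous substitutions.
Codon 2 (CTG, Leu): 4 synonymous substitutions.
Codon 3 (AGG, Arg): 2 synonymous substitutions.
Codon 4 (CTG, Leu): 4 synonymous substitutions.
Total: 3 + 4 + 2 + 4 = 13.

13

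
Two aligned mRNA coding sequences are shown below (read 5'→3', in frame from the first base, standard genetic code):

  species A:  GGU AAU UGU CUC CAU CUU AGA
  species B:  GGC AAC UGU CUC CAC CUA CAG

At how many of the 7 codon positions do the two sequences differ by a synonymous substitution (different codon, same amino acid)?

Codon 1: GGU Gly / GGC Gly — synonymous.
Codon 2: AAU Asn / AAC Asn — synonymous.
Codon 3: UGU Cys / UGU Cys — identical.
Codon 4: CUC Leu / CUC Leu — identical.
Codon 5: CAU His / CAC His — synonymous.
Codon 6: CUU Leu / CUA Leu — synonymous.
Codon 7: AGA Arg / CAG Gln — nonsynonymous.
Synonymous differences: 4.

4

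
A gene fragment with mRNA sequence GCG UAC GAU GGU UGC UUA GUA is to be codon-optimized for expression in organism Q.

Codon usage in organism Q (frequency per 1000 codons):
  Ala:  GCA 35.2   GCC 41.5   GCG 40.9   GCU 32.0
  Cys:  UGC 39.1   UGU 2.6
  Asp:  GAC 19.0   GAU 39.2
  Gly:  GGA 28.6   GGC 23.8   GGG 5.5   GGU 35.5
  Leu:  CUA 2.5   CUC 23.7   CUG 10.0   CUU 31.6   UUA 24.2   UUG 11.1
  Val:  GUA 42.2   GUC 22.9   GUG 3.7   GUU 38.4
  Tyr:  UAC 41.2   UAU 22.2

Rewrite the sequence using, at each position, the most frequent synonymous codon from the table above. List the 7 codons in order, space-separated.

Codon 1 (Ala): best is GCC at 41.5.
Codon 2 (Tyr): best is UAC at 41.2.
Codon 3 (Asp): best is GAU at 39.2.
Codon 4 (Gly): best is GGU at 35.5.
Codon 5 (Cys): best is UGC at 39.1.
Codon 6 (Leu): best is CUU at 31.6.
Codon 7 (Val): best is GUA at 42.2.

GCC UAC GAU GGU UGC CUU GUA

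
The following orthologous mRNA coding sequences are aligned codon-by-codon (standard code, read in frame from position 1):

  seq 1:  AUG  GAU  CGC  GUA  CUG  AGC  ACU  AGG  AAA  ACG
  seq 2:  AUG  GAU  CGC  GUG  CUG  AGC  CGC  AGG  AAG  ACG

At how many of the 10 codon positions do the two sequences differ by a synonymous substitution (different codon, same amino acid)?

2

Codon 1: AUG Met / AUG Met — identical.
Codon 2: GAU Asp / GAU Asp — identical.
Codon 3: CGC Arg / CGC Arg — identical.
Codon 4: GUA Val / GUG Val — synonymous.
Codon 5: CUG Leu / CUG Leu — identical.
Codon 6: AGC Ser / AGC Ser — identical.
Codon 7: ACU Thr / CGC Arg — nonsynonymous.
Codon 8: AGG Arg / AGG Arg — identical.
Codon 9: AAA Lys / AAG Lys — synonymous.
Codon 10: ACG Thr / ACG Thr — identical.
Synonymous differences: 2.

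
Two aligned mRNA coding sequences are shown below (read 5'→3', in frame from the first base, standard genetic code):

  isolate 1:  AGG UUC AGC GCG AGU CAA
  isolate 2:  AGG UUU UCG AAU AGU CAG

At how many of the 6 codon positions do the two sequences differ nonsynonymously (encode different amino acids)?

1

Codon 1: AGG Arg / AGG Arg — identical.
Codon 2: UUC Phe / UUU Phe — synonymous.
Codon 3: AGC Ser / UCG Ser — synonymous.
Codon 4: GCG Ala / AAU Asn — nonsynonymous.
Codon 5: AGU Ser / AGU Ser — identical.
Codon 6: CAA Gln / CAG Gln — synonymous.
Nonsynonymous differences: 1.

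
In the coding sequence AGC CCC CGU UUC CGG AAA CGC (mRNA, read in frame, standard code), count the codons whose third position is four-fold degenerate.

4

Codon 1 AGC (Ser): third position 2-fold.
Codon 2 CCC (Pro): third position 4-fold.
Codon 3 CGU (Arg): third position 4-fold.
Codon 4 UUC (Phe): third position 2-fold.
Codon 5 CGG (Arg): third position 4-fold.
Codon 6 AAA (Lys): third position 2-fold.
Codon 7 CGC (Arg): third position 4-fold.
Four-fold degenerate third positions: 4.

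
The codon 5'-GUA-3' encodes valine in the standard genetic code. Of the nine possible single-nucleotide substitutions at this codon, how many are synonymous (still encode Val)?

Position 1: none → 0 synonymous.
Position 2: none → 0 synonymous.
Position 3: GUU, GUC, GUG → 3 synonymous.
Total: 0 + 0 + 3 = 3.

3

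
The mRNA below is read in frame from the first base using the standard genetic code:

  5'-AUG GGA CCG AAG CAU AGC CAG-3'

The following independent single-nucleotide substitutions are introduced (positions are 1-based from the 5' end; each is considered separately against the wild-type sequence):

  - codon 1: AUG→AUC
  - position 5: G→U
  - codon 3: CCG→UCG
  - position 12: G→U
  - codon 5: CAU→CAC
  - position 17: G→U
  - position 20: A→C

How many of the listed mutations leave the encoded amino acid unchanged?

Codon 1: AUG (Met) → AUC (Ile) — missense.
Codon 2: GGA (Gly) → GUA (Val) — missense.
Codon 3: CCG (Pro) → UCG (Ser) — missense.
Codon 4: AAG (Lys) → AAU (Asn) — missense.
Codon 5: CAU (His) → CAC (His) — synonymous.
Codon 6: AGC (Ser) → AUC (Ile) — missense.
Codon 7: CAG (Gln) → CCG (Pro) — missense.
Synonymous: 1 of 7.

1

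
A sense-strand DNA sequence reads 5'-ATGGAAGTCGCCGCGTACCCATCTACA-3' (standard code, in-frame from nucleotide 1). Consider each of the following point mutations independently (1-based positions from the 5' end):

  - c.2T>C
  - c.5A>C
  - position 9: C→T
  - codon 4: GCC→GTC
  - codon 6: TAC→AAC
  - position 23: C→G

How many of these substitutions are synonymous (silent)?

1

Codon 1: ATG (Met) → ACG (Thr) — missense.
Codon 2: GAA (Glu) → GCA (Ala) — missense.
Codon 3: GTC (Val) → GTT (Val) — synonymous.
Codon 4: GCC (Ala) → GTC (Val) — missense.
Codon 6: TAC (Tyr) → AAC (Asn) — missense.
Codon 8: TCT (Ser) → TGT (Cys) — missense.
Synonymous: 1 of 6.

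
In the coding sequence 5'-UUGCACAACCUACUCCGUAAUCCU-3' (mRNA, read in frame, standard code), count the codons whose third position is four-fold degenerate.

Codon 1 UUG (Leu): third position 2-fold.
Codon 2 CAC (His): third position 2-fold.
Codon 3 AAC (Asn): third position 2-fold.
Codon 4 CUA (Leu): third position 4-fold.
Codon 5 CUC (Leu): third position 4-fold.
Codon 6 CGU (Arg): third position 4-fold.
Codon 7 AAU (Asn): third position 2-fold.
Codon 8 CCU (Pro): third position 4-fold.
Four-fold degenerate third positions: 4.

4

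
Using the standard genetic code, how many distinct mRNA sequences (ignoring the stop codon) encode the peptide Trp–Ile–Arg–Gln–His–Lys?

Trp: 1 codon.
Ile: 3 codons.
Arg: 6 codons.
Gln: 2 codons.
His: 2 codons.
Lys: 2 codons.
1 × 3 × 6 × 2 × 2 × 2 = 144.

144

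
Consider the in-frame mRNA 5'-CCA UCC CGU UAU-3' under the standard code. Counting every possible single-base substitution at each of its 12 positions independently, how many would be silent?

Codon 1 (CCA, Pro): 3 synonymous substitutions.
Codon 2 (UCC, Ser): 3 synonymous substitutions.
Codon 3 (CGU, Arg): 3 synonymous substitutions.
Codon 4 (UAU, Tyr): 1 synonymous substitution.
Total: 3 + 3 + 3 + 1 = 10.

10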